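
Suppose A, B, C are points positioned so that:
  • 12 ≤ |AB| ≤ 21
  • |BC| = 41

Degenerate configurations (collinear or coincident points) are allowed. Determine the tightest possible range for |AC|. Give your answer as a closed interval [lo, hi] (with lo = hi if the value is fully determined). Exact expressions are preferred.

|AC| ∈ [20, 62]  (≈ [20.0000, 62.0000])

|AB| ∈ [12, 21]
|BC| ∈ {41}
|AC| ∈ [20, 62]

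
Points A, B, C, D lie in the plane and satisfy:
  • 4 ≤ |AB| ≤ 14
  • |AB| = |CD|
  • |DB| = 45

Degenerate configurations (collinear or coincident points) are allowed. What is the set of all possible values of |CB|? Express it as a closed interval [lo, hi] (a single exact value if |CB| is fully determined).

|AB| ∈ [4, 14]
|BD| ∈ {45}
|CD| ∈ [4, 14]
|AD| ∈ [31, 59]
|BC| ∈ [31, 59]
|AC| ∈ [17, 73]

|CB| ∈ [31, 59]  (≈ [31.0000, 59.0000])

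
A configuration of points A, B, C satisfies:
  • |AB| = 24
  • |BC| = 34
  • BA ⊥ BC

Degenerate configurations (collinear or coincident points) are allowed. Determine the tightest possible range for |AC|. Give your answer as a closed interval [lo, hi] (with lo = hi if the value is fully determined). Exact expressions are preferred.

|AC| = 2·√(433)  (≈ 41.6173)

|AB| ∈ {24}
|BC| ∈ {34}
|AC| ∈ {2·√(433)}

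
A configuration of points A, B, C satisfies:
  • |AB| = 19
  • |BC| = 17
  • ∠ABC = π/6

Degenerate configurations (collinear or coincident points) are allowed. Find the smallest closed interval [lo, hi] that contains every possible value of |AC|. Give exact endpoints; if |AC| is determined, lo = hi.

|AB| ∈ {19}
|BC| ∈ {17}
|AC| ∈ {√(650 - 323·√(3))}

|AC| = √(650 - 323·√(3))  (≈ 9.5156)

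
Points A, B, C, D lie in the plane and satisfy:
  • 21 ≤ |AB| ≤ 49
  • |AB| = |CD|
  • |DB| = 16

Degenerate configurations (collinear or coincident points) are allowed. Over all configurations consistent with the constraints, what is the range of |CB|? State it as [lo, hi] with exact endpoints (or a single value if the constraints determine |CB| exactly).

|CB| ∈ [5, 65]  (≈ [5.0000, 65.0000])

|AB| ∈ [21, 49]
|BD| ∈ {16}
|CD| ∈ [21, 49]
|AD| ∈ [5, 65]
|BC| ∈ [5, 65]
|AC| ∈ [0, 114]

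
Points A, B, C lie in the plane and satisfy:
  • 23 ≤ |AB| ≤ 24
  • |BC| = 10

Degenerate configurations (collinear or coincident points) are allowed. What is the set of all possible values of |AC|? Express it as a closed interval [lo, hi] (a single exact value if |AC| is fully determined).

|AB| ∈ [23, 24]
|BC| ∈ {10}
|AC| ∈ [13, 34]

|AC| ∈ [13, 34]  (≈ [13.0000, 34.0000])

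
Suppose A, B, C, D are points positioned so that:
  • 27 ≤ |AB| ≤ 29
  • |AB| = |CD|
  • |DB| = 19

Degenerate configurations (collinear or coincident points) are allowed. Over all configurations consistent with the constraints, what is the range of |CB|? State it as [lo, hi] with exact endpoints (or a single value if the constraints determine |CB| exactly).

|AB| ∈ [27, 29]
|BD| ∈ {19}
|CD| ∈ [27, 29]
|AD| ∈ [8, 48]
|BC| ∈ [8, 48]
|AC| ∈ [0, 77]

|CB| ∈ [8, 48]  (≈ [8.0000, 48.0000])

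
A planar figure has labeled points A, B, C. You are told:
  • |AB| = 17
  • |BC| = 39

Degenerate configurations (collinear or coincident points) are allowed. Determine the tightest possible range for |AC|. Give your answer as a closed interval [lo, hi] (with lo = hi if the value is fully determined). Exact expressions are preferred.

|AB| ∈ {17}
|BC| ∈ {39}
|AC| ∈ [22, 56]

|AC| ∈ [22, 56]  (≈ [22.0000, 56.0000])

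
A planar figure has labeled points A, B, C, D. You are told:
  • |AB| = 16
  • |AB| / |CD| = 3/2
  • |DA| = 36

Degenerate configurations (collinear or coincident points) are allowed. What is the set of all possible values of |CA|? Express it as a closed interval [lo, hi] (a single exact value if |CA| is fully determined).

|CA| ∈ [76/3, 140/3]  (≈ [25.3333, 46.6667])

|AB| ∈ {16}
|AD| ∈ {36}
|CD| ∈ {32/3}
|BD| ∈ [20, 52]
|AC| ∈ [76/3, 140/3]
|BC| ∈ [28/3, 188/3]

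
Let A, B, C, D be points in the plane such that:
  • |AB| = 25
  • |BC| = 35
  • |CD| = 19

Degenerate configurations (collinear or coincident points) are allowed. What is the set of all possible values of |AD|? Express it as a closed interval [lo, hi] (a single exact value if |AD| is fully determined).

|AB| ∈ {25}
|BC| ∈ {35}
|CD| ∈ {19}
|AC| ∈ [10, 60]
|BD| ∈ [16, 54]
|AD| ∈ [0, 79]

|AD| ∈ [0, 79]  (≈ [0.0000, 79.0000])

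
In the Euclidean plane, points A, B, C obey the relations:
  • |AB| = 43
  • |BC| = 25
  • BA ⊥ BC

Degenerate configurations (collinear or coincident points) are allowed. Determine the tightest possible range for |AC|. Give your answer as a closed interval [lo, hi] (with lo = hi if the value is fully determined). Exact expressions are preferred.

|AC| = √(2474)  (≈ 49.7393)

|AB| ∈ {43}
|BC| ∈ {25}
|AC| ∈ {√(2474)}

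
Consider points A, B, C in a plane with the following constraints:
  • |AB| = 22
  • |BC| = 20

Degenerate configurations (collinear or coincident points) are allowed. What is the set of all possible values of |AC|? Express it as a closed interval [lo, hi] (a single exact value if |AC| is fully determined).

|AB| ∈ {22}
|BC| ∈ {20}
|AC| ∈ [2, 42]

|AC| ∈ [2, 42]  (≈ [2.0000, 42.0000])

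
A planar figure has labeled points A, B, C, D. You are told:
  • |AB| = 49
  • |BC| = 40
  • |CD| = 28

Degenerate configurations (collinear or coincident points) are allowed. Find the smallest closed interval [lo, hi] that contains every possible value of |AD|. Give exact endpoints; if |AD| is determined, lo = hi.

|AB| ∈ {49}
|BC| ∈ {40}
|CD| ∈ {28}
|AC| ∈ [9, 89]
|BD| ∈ [12, 68]
|AD| ∈ [0, 117]

|AD| ∈ [0, 117]  (≈ [0.0000, 117.0000])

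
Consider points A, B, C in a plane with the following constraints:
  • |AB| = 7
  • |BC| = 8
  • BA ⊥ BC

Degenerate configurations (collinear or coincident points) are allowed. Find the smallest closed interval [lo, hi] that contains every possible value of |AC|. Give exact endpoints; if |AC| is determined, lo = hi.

|AB| ∈ {7}
|BC| ∈ {8}
|AC| ∈ {√(113)}

|AC| = √(113)  (≈ 10.6301)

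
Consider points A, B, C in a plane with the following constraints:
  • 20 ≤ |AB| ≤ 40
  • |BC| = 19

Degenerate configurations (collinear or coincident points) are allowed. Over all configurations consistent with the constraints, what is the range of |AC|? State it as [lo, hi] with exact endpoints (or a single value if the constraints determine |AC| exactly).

|AB| ∈ [20, 40]
|BC| ∈ {19}
|AC| ∈ [1, 59]

|AC| ∈ [1, 59]  (≈ [1.0000, 59.0000])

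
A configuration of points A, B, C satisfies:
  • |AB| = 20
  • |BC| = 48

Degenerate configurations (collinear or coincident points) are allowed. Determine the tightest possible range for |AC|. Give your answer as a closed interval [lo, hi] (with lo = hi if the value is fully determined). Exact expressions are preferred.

|AB| ∈ {20}
|BC| ∈ {48}
|AC| ∈ [28, 68]

|AC| ∈ [28, 68]  (≈ [28.0000, 68.0000])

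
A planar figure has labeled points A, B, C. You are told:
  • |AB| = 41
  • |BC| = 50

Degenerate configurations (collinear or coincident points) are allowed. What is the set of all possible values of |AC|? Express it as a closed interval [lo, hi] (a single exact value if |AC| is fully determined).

|AC| ∈ [9, 91]  (≈ [9.0000, 91.0000])

|AB| ∈ {41}
|BC| ∈ {50}
|AC| ∈ [9, 91]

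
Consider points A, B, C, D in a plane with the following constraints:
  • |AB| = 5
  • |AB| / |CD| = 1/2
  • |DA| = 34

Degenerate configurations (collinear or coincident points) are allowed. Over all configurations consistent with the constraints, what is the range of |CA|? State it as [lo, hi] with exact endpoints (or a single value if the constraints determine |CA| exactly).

|CA| ∈ [24, 44]  (≈ [24.0000, 44.0000])

|AB| ∈ {5}
|AD| ∈ {34}
|CD| ∈ {10}
|BD| ∈ [29, 39]
|AC| ∈ [24, 44]
|BC| ∈ [19, 49]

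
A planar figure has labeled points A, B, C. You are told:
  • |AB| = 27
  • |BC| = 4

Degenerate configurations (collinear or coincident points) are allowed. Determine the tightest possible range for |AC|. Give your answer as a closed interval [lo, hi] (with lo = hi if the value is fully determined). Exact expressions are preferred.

|AB| ∈ {27}
|BC| ∈ {4}
|AC| ∈ [23, 31]

|AC| ∈ [23, 31]  (≈ [23.0000, 31.0000])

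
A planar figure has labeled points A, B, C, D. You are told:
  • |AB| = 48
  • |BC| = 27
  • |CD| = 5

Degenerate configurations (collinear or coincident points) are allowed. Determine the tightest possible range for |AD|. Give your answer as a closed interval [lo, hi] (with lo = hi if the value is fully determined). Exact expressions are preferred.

|AB| ∈ {48}
|BC| ∈ {27}
|CD| ∈ {5}
|AC| ∈ [21, 75]
|BD| ∈ [22, 32]
|AD| ∈ [16, 80]

|AD| ∈ [16, 80]  (≈ [16.0000, 80.0000])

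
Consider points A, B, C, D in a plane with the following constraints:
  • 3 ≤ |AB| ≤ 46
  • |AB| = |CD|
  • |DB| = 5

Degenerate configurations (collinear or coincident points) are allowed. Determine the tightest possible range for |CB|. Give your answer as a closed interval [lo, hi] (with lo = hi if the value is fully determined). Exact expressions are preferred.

|CB| ∈ [0, 51]  (≈ [0.0000, 51.0000])

|AB| ∈ [3, 46]
|BD| ∈ {5}
|CD| ∈ [3, 46]
|AD| ∈ [0, 51]
|BC| ∈ [0, 51]
|AC| ∈ [0, 97]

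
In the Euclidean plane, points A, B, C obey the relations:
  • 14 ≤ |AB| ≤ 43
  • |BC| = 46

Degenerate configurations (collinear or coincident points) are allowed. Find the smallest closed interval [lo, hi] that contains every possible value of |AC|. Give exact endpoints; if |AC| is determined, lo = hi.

|AC| ∈ [3, 89]  (≈ [3.0000, 89.0000])

|AB| ∈ [14, 43]
|BC| ∈ {46}
|AC| ∈ [3, 89]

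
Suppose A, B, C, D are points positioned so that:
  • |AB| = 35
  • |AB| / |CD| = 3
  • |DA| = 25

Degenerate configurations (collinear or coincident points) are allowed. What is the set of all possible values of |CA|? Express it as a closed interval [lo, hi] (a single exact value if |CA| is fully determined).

|CA| ∈ [40/3, 110/3]  (≈ [13.3333, 36.6667])

|AB| ∈ {35}
|AD| ∈ {25}
|CD| ∈ {35/3}
|BD| ∈ [10, 60]
|AC| ∈ [40/3, 110/3]
|BC| ∈ [0, 215/3]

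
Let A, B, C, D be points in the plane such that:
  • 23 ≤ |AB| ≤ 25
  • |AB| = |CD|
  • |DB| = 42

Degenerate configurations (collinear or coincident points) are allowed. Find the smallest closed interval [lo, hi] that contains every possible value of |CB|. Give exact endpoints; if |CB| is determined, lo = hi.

|AB| ∈ [23, 25]
|BD| ∈ {42}
|CD| ∈ [23, 25]
|AD| ∈ [17, 67]
|BC| ∈ [17, 67]
|AC| ∈ [0, 92]

|CB| ∈ [17, 67]  (≈ [17.0000, 67.0000])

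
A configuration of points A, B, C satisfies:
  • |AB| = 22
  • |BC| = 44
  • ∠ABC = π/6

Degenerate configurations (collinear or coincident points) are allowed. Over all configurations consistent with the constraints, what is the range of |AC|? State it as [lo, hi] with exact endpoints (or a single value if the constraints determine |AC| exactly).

|AB| ∈ {22}
|BC| ∈ {44}
|AC| ∈ {22·√(5 - 2·√(3))}

|AC| = 22·√(5 - 2·√(3))  (≈ 27.2649)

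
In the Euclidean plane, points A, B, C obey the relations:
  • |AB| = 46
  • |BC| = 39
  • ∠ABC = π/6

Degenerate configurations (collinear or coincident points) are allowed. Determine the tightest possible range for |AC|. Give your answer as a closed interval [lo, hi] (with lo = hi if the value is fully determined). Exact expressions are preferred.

|AC| = √(3637 - 1794·√(3))  (≈ 23.0152)

|AB| ∈ {46}
|BC| ∈ {39}
|AC| ∈ {√(3637 - 1794·√(3))}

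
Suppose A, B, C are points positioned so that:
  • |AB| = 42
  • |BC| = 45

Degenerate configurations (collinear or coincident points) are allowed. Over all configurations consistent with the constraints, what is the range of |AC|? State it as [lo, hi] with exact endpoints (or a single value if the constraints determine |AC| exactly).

|AC| ∈ [3, 87]  (≈ [3.0000, 87.0000])

|AB| ∈ {42}
|BC| ∈ {45}
|AC| ∈ [3, 87]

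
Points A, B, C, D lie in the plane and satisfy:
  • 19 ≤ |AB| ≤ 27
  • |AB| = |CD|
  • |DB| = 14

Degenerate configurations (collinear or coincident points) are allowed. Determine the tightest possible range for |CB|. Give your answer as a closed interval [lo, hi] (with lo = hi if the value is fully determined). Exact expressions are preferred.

|AB| ∈ [19, 27]
|BD| ∈ {14}
|CD| ∈ [19, 27]
|AD| ∈ [5, 41]
|BC| ∈ [5, 41]
|AC| ∈ [0, 68]

|CB| ∈ [5, 41]  (≈ [5.0000, 41.0000])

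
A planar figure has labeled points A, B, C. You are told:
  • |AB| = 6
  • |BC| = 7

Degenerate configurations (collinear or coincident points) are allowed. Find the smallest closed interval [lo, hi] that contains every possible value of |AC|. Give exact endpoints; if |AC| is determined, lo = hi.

|AC| ∈ [1, 13]  (≈ [1.0000, 13.0000])

|AB| ∈ {6}
|BC| ∈ {7}
|AC| ∈ [1, 13]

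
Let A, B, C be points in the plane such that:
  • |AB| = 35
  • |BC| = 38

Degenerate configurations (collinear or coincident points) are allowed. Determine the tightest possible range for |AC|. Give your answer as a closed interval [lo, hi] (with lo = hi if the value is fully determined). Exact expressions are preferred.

|AC| ∈ [3, 73]  (≈ [3.0000, 73.0000])

|AB| ∈ {35}
|BC| ∈ {38}
|AC| ∈ [3, 73]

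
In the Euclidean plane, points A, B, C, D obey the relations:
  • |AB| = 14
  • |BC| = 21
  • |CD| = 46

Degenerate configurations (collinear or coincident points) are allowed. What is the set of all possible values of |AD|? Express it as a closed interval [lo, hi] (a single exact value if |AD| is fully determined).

|AB| ∈ {14}
|BC| ∈ {21}
|CD| ∈ {46}
|AC| ∈ [7, 35]
|BD| ∈ [25, 67]
|AD| ∈ [11, 81]

|AD| ∈ [11, 81]  (≈ [11.0000, 81.0000])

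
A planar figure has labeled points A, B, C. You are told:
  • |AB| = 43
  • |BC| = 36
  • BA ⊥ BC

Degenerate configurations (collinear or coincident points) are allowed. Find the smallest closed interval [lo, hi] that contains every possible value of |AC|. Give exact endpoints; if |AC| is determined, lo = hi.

|AB| ∈ {43}
|BC| ∈ {36}
|AC| ∈ {√(3145)}

|AC| = √(3145)  (≈ 56.0803)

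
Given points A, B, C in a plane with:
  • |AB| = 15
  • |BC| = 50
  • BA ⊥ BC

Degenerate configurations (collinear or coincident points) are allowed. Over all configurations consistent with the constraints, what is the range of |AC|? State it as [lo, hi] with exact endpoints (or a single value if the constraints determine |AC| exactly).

|AC| = 5·√(109)  (≈ 52.2015)

|AB| ∈ {15}
|BC| ∈ {50}
|AC| ∈ {5·√(109)}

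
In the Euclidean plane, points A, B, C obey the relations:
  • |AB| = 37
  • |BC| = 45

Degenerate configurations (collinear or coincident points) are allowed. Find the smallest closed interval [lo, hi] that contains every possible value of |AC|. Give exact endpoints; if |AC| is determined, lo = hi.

|AB| ∈ {37}
|BC| ∈ {45}
|AC| ∈ [8, 82]

|AC| ∈ [8, 82]  (≈ [8.0000, 82.0000])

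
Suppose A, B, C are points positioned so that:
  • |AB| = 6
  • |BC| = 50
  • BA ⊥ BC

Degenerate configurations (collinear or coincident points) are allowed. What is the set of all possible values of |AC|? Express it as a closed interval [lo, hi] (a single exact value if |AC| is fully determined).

|AC| = 2·√(634)  (≈ 50.3587)

|AB| ∈ {6}
|BC| ∈ {50}
|AC| ∈ {2·√(634)}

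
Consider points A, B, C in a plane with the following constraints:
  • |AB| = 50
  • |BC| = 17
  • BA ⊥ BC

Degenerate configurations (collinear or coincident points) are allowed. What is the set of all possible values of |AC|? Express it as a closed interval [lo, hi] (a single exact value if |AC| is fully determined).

|AB| ∈ {50}
|BC| ∈ {17}
|AC| ∈ {√(2789)}

|AC| = √(2789)  (≈ 52.8110)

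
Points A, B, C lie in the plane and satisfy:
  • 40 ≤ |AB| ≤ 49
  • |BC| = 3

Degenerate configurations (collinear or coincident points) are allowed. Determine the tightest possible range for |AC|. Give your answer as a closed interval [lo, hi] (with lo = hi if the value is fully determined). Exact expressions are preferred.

|AB| ∈ [40, 49]
|BC| ∈ {3}
|AC| ∈ [37, 52]

|AC| ∈ [37, 52]  (≈ [37.0000, 52.0000])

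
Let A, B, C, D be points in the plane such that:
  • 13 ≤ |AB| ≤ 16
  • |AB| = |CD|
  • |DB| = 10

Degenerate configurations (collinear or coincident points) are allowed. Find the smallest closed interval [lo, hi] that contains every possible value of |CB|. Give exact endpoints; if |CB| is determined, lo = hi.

|AB| ∈ [13, 16]
|BD| ∈ {10}
|CD| ∈ [13, 16]
|AD| ∈ [3, 26]
|BC| ∈ [3, 26]
|AC| ∈ [0, 42]

|CB| ∈ [3, 26]  (≈ [3.0000, 26.0000])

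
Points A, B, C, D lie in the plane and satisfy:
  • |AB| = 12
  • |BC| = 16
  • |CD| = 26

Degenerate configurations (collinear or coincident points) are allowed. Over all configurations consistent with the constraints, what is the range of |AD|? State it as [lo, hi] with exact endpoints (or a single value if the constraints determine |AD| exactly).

|AB| ∈ {12}
|BC| ∈ {16}
|CD| ∈ {26}
|AC| ∈ [4, 28]
|BD| ∈ [10, 42]
|AD| ∈ [0, 54]

|AD| ∈ [0, 54]  (≈ [0.0000, 54.0000])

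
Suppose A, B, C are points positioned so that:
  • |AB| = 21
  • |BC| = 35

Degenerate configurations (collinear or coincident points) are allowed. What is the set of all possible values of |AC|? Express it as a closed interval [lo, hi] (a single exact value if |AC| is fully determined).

|AC| ∈ [14, 56]  (≈ [14.0000, 56.0000])

|AB| ∈ {21}
|BC| ∈ {35}
|AC| ∈ [14, 56]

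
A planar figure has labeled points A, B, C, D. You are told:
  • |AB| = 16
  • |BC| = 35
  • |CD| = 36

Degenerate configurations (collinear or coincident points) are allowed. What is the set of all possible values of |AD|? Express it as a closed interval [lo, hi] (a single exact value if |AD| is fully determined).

|AB| ∈ {16}
|BC| ∈ {35}
|CD| ∈ {36}
|AC| ∈ [19, 51]
|BD| ∈ [1, 71]
|AD| ∈ [0, 87]

|AD| ∈ [0, 87]  (≈ [0.0000, 87.0000])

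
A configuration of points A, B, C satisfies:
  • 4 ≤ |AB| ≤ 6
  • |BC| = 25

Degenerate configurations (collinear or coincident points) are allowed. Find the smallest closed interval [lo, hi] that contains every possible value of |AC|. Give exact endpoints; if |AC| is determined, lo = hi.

|AB| ∈ [4, 6]
|BC| ∈ {25}
|AC| ∈ [19, 31]

|AC| ∈ [19, 31]  (≈ [19.0000, 31.0000])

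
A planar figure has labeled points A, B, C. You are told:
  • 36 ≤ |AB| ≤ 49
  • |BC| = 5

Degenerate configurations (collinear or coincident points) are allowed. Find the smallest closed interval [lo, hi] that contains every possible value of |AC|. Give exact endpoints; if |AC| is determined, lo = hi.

|AC| ∈ [31, 54]  (≈ [31.0000, 54.0000])

|AB| ∈ [36, 49]
|BC| ∈ {5}
|AC| ∈ [31, 54]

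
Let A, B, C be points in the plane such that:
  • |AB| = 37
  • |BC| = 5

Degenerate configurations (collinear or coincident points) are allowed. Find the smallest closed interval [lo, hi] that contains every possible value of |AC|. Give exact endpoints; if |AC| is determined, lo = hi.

|AB| ∈ {37}
|BC| ∈ {5}
|AC| ∈ [32, 42]

|AC| ∈ [32, 42]  (≈ [32.0000, 42.0000])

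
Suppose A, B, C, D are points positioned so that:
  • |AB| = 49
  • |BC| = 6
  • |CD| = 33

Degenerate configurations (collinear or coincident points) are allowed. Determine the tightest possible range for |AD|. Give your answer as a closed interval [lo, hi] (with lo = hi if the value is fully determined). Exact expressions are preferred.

|AB| ∈ {49}
|BC| ∈ {6}
|CD| ∈ {33}
|AC| ∈ [43, 55]
|BD| ∈ [27, 39]
|AD| ∈ [10, 88]

|AD| ∈ [10, 88]  (≈ [10.0000, 88.0000])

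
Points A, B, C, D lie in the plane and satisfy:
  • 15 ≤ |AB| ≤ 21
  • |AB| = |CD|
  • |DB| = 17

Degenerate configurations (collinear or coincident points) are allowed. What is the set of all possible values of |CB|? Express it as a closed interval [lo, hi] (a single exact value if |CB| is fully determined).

|AB| ∈ [15, 21]
|BD| ∈ {17}
|CD| ∈ [15, 21]
|AD| ∈ [0, 38]
|BC| ∈ [0, 38]
|AC| ∈ [0, 59]

|CB| ∈ [0, 38]  (≈ [0.0000, 38.0000])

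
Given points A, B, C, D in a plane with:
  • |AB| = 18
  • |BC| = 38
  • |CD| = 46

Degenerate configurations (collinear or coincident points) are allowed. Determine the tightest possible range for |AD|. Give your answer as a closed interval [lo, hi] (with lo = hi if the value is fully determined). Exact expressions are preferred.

|AB| ∈ {18}
|BC| ∈ {38}
|CD| ∈ {46}
|AC| ∈ [20, 56]
|BD| ∈ [8, 84]
|AD| ∈ [0, 102]

|AD| ∈ [0, 102]  (≈ [0.0000, 102.0000])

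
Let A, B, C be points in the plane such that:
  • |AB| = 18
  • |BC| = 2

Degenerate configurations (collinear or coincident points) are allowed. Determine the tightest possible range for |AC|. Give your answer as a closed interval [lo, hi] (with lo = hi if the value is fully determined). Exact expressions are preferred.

|AB| ∈ {18}
|BC| ∈ {2}
|AC| ∈ [16, 20]

|AC| ∈ [16, 20]  (≈ [16.0000, 20.0000])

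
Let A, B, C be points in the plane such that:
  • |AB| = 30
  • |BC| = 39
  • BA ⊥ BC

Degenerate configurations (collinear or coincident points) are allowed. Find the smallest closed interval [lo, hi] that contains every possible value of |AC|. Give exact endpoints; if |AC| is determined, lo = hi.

|AC| = 3·√(269)  (≈ 49.2037)

|AB| ∈ {30}
|BC| ∈ {39}
|AC| ∈ {3·√(269)}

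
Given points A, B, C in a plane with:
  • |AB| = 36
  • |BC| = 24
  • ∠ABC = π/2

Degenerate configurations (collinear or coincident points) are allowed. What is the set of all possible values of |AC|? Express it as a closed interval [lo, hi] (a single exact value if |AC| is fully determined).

|AC| = 12·√(13)  (≈ 43.2666)

|AB| ∈ {36}
|BC| ∈ {24}
|AC| ∈ {12·√(13)}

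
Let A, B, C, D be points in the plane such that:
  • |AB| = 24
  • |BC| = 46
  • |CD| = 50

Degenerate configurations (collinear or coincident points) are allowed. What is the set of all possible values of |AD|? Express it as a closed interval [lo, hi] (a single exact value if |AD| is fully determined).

|AD| ∈ [0, 120]  (≈ [0.0000, 120.0000])

|AB| ∈ {24}
|BC| ∈ {46}
|CD| ∈ {50}
|AC| ∈ [22, 70]
|BD| ∈ [4, 96]
|AD| ∈ [0, 120]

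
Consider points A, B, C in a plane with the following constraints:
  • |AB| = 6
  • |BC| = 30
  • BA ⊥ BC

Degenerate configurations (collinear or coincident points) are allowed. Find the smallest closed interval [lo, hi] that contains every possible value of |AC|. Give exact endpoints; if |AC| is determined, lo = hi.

|AB| ∈ {6}
|BC| ∈ {30}
|AC| ∈ {6·√(26)}

|AC| = 6·√(26)  (≈ 30.5941)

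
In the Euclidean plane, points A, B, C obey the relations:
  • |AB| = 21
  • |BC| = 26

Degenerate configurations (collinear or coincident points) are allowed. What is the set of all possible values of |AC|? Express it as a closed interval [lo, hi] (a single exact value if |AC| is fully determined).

|AB| ∈ {21}
|BC| ∈ {26}
|AC| ∈ [5, 47]

|AC| ∈ [5, 47]  (≈ [5.0000, 47.0000])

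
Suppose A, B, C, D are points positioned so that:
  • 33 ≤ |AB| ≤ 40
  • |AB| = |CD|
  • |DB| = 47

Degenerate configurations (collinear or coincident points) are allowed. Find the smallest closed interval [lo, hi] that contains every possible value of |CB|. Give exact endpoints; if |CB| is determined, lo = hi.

|AB| ∈ [33, 40]
|BD| ∈ {47}
|CD| ∈ [33, 40]
|AD| ∈ [7, 87]
|BC| ∈ [7, 87]
|AC| ∈ [0, 127]

|CB| ∈ [7, 87]  (≈ [7.0000, 87.0000])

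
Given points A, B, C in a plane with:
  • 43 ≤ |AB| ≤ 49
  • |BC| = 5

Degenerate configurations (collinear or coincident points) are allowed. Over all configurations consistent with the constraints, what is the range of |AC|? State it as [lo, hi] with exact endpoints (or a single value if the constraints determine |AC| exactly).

|AB| ∈ [43, 49]
|BC| ∈ {5}
|AC| ∈ [38, 54]

|AC| ∈ [38, 54]  (≈ [38.0000, 54.0000])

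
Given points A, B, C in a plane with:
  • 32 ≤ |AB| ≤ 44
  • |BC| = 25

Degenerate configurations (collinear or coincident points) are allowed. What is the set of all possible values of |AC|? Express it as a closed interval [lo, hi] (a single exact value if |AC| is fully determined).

|AC| ∈ [7, 69]  (≈ [7.0000, 69.0000])

|AB| ∈ [32, 44]
|BC| ∈ {25}
|AC| ∈ [7, 69]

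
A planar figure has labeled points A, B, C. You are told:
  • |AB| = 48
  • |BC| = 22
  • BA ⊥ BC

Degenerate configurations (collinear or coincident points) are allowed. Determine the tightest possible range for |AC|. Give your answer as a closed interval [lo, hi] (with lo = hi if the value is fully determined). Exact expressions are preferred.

|AC| = 2·√(697)  (≈ 52.8015)

|AB| ∈ {48}
|BC| ∈ {22}
|AC| ∈ {2·√(697)}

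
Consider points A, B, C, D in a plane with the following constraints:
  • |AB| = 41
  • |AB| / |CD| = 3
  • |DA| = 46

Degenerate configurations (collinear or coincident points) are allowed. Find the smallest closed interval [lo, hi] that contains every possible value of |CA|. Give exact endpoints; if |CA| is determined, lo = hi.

|CA| ∈ [97/3, 179/3]  (≈ [32.3333, 59.6667])

|AB| ∈ {41}
|AD| ∈ {46}
|CD| ∈ {41/3}
|BD| ∈ [5, 87]
|AC| ∈ [97/3, 179/3]
|BC| ∈ [0, 302/3]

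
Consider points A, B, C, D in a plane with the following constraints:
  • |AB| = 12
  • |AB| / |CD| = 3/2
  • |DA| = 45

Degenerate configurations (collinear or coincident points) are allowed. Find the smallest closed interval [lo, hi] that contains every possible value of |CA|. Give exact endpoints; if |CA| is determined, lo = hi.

|CA| ∈ [37, 53]  (≈ [37.0000, 53.0000])

|AB| ∈ {12}
|AD| ∈ {45}
|CD| ∈ {8}
|BD| ∈ [33, 57]
|AC| ∈ [37, 53]
|BC| ∈ [25, 65]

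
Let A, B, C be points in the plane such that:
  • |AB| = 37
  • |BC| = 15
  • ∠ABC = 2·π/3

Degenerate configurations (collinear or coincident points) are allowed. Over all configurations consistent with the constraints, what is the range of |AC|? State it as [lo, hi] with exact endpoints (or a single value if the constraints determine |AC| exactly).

|AC| = √(2149)  (≈ 46.3573)

|AB| ∈ {37}
|BC| ∈ {15}
|AC| ∈ {√(2149)}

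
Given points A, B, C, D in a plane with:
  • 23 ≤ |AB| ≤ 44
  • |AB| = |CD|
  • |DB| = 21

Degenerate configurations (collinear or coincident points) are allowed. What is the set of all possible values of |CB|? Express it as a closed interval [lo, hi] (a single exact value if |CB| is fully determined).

|AB| ∈ [23, 44]
|BD| ∈ {21}
|CD| ∈ [23, 44]
|AD| ∈ [2, 65]
|BC| ∈ [2, 65]
|AC| ∈ [0, 109]

|CB| ∈ [2, 65]  (≈ [2.0000, 65.0000])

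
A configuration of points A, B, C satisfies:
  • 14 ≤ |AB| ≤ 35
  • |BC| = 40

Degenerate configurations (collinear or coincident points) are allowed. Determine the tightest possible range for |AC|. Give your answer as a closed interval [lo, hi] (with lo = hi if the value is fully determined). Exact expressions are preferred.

|AB| ∈ [14, 35]
|BC| ∈ {40}
|AC| ∈ [5, 75]

|AC| ∈ [5, 75]  (≈ [5.0000, 75.0000])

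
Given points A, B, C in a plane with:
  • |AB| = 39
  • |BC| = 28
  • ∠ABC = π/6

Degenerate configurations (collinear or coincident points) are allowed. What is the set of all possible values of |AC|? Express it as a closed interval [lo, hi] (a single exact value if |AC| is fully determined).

|AC| = √(2305 - 1092·√(3))  (≈ 20.3372)

|AB| ∈ {39}
|BC| ∈ {28}
|AC| ∈ {√(2305 - 1092·√(3))}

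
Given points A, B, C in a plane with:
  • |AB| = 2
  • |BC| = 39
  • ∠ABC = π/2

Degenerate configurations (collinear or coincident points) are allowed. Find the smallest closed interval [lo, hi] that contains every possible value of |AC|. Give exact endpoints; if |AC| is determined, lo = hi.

|AB| ∈ {2}
|BC| ∈ {39}
|AC| ∈ {5·√(61)}

|AC| = 5·√(61)  (≈ 39.0512)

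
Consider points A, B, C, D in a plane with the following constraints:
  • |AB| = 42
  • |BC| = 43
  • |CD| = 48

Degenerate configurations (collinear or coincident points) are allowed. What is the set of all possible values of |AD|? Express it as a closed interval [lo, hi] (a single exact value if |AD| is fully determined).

|AD| ∈ [0, 133]  (≈ [0.0000, 133.0000])

|AB| ∈ {42}
|BC| ∈ {43}
|CD| ∈ {48}
|AC| ∈ [1, 85]
|BD| ∈ [5, 91]
|AD| ∈ [0, 133]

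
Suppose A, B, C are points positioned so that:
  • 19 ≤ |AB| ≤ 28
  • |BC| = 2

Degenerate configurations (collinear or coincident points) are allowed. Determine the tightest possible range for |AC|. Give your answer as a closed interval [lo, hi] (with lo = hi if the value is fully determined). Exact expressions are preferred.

|AB| ∈ [19, 28]
|BC| ∈ {2}
|AC| ∈ [17, 30]

|AC| ∈ [17, 30]  (≈ [17.0000, 30.0000])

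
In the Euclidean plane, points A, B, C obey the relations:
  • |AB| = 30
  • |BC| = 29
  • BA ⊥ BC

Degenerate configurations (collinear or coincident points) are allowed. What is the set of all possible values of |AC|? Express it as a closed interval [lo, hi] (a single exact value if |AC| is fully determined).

|AC| = √(1741)  (≈ 41.7253)

|AB| ∈ {30}
|BC| ∈ {29}
|AC| ∈ {√(1741)}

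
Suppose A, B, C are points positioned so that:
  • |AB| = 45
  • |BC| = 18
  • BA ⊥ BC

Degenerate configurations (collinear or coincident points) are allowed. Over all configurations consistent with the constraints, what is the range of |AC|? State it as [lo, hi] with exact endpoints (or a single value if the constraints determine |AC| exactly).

|AB| ∈ {45}
|BC| ∈ {18}
|AC| ∈ {9·√(29)}

|AC| = 9·√(29)  (≈ 48.4665)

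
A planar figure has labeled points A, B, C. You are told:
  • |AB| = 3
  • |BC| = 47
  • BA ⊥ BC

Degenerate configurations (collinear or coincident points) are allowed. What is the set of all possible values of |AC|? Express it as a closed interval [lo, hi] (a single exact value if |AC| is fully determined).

|AC| = √(2218)  (≈ 47.0956)

|AB| ∈ {3}
|BC| ∈ {47}
|AC| ∈ {√(2218)}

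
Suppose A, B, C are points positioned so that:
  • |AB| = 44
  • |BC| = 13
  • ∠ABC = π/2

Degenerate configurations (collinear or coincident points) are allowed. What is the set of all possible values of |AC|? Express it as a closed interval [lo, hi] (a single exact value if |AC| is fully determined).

|AB| ∈ {44}
|BC| ∈ {13}
|AC| ∈ {√(2105)}

|AC| = √(2105)  (≈ 45.8803)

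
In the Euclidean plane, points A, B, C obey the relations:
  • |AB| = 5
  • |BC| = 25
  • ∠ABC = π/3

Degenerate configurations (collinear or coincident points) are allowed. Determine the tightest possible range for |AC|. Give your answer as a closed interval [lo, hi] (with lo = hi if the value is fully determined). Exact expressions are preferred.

|AC| = 5·√(21)  (≈ 22.9129)

|AB| ∈ {5}
|BC| ∈ {25}
|AC| ∈ {5·√(21)}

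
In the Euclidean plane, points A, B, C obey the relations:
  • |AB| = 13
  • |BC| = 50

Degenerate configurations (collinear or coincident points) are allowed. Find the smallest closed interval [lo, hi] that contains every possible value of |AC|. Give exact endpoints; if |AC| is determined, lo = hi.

|AC| ∈ [37, 63]  (≈ [37.0000, 63.0000])

|AB| ∈ {13}
|BC| ∈ {50}
|AC| ∈ [37, 63]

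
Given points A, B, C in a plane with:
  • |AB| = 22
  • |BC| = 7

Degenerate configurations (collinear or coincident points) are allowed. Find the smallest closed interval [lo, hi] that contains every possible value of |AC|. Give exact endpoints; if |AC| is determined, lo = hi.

|AC| ∈ [15, 29]  (≈ [15.0000, 29.0000])

|AB| ∈ {22}
|BC| ∈ {7}
|AC| ∈ [15, 29]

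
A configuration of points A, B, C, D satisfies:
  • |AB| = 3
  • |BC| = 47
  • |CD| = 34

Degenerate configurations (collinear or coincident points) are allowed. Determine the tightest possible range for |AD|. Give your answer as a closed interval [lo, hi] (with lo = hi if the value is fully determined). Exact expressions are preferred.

|AB| ∈ {3}
|BC| ∈ {47}
|CD| ∈ {34}
|AC| ∈ [44, 50]
|BD| ∈ [13, 81]
|AD| ∈ [10, 84]

|AD| ∈ [10, 84]  (≈ [10.0000, 84.0000])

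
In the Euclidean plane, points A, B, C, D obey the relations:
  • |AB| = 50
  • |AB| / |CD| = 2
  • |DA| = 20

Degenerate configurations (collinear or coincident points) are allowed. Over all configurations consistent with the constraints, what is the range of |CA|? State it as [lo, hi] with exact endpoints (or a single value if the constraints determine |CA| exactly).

|CA| ∈ [5, 45]  (≈ [5.0000, 45.0000])

|AB| ∈ {50}
|AD| ∈ {20}
|CD| ∈ {25}
|BD| ∈ [30, 70]
|AC| ∈ [5, 45]
|BC| ∈ [5, 95]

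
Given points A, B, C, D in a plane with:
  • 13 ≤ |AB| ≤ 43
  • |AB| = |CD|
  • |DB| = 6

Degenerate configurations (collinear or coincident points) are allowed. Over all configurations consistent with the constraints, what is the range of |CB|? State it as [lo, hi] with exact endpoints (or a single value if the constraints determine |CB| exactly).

|AB| ∈ [13, 43]
|BD| ∈ {6}
|CD| ∈ [13, 43]
|AD| ∈ [7, 49]
|BC| ∈ [7, 49]
|AC| ∈ [0, 92]

|CB| ∈ [7, 49]  (≈ [7.0000, 49.0000])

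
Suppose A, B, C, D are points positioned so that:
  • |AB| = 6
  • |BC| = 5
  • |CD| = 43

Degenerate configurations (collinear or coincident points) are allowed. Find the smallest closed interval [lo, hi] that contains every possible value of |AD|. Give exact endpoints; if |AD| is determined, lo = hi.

|AB| ∈ {6}
|BC| ∈ {5}
|CD| ∈ {43}
|AC| ∈ [1, 11]
|BD| ∈ [38, 48]
|AD| ∈ [32, 54]

|AD| ∈ [32, 54]  (≈ [32.0000, 54.0000])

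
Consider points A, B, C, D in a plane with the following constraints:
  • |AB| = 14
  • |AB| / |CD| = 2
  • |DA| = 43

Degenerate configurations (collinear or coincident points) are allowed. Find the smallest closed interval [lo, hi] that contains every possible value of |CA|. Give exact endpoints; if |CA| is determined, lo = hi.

|CA| ∈ [36, 50]  (≈ [36.0000, 50.0000])

|AB| ∈ {14}
|AD| ∈ {43}
|CD| ∈ {7}
|BD| ∈ [29, 57]
|AC| ∈ [36, 50]
|BC| ∈ [22, 64]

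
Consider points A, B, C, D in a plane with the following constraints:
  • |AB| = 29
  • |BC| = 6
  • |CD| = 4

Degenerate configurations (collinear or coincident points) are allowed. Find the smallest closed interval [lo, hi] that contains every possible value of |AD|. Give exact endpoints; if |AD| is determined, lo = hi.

|AD| ∈ [19, 39]  (≈ [19.0000, 39.0000])

|AB| ∈ {29}
|BC| ∈ {6}
|CD| ∈ {4}
|AC| ∈ [23, 35]
|BD| ∈ [2, 10]
|AD| ∈ [19, 39]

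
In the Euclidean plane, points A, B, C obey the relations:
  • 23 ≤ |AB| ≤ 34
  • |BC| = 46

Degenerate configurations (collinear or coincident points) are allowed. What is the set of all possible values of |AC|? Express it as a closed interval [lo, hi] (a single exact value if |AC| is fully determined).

|AC| ∈ [12, 80]  (≈ [12.0000, 80.0000])

|AB| ∈ [23, 34]
|BC| ∈ {46}
|AC| ∈ [12, 80]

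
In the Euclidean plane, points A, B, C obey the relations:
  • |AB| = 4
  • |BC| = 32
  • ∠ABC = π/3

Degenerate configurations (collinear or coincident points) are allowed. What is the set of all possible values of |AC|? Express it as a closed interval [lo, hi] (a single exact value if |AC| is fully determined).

|AB| ∈ {4}
|BC| ∈ {32}
|AC| ∈ {4·√(57)}

|AC| = 4·√(57)  (≈ 30.1993)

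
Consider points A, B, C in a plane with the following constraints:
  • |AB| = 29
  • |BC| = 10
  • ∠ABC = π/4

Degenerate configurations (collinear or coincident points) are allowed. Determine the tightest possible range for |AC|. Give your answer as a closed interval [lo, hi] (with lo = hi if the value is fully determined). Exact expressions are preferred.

|AB| ∈ {29}
|BC| ∈ {10}
|AC| ∈ {√(941 - 290·√(2))}

|AC| = √(941 - 290·√(2))  (≈ 23.0408)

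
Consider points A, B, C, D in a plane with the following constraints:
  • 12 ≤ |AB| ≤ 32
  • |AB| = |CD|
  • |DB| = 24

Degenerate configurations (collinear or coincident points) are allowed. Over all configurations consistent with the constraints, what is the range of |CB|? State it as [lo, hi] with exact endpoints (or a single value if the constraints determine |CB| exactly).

|CB| ∈ [0, 56]  (≈ [0.0000, 56.0000])

|AB| ∈ [12, 32]
|BD| ∈ {24}
|CD| ∈ [12, 32]
|AD| ∈ [0, 56]
|BC| ∈ [0, 56]
|AC| ∈ [0, 88]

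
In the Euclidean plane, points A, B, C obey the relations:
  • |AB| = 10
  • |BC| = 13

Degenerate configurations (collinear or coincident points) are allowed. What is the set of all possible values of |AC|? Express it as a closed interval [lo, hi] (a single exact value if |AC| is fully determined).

|AB| ∈ {10}
|BC| ∈ {13}
|AC| ∈ [3, 23]

|AC| ∈ [3, 23]  (≈ [3.0000, 23.0000])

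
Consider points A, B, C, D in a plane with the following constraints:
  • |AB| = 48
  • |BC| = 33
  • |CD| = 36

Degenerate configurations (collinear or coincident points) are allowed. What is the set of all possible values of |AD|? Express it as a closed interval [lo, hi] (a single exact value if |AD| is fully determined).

|AD| ∈ [0, 117]  (≈ [0.0000, 117.0000])

|AB| ∈ {48}
|BC| ∈ {33}
|CD| ∈ {36}
|AC| ∈ [15, 81]
|BD| ∈ [3, 69]
|AD| ∈ [0, 117]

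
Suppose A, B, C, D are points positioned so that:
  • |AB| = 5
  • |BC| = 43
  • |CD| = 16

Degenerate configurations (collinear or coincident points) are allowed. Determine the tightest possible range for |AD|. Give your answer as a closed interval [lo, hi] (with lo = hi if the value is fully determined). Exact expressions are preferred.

|AD| ∈ [22, 64]  (≈ [22.0000, 64.0000])

|AB| ∈ {5}
|BC| ∈ {43}
|CD| ∈ {16}
|AC| ∈ [38, 48]
|BD| ∈ [27, 59]
|AD| ∈ [22, 64]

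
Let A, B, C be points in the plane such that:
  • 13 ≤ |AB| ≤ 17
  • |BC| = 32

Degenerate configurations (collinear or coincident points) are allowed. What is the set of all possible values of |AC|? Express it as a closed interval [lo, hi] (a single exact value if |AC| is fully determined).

|AC| ∈ [15, 49]  (≈ [15.0000, 49.0000])

|AB| ∈ [13, 17]
|BC| ∈ {32}
|AC| ∈ [15, 49]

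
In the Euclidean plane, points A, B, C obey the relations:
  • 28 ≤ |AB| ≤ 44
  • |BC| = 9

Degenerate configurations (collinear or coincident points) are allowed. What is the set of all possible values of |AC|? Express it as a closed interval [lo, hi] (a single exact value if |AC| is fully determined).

|AC| ∈ [19, 53]  (≈ [19.0000, 53.0000])

|AB| ∈ [28, 44]
|BC| ∈ {9}
|AC| ∈ [19, 53]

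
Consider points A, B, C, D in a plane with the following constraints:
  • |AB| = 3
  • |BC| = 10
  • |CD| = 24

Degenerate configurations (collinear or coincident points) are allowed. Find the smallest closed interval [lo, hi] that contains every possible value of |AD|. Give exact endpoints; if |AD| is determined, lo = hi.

|AB| ∈ {3}
|BC| ∈ {10}
|CD| ∈ {24}
|AC| ∈ [7, 13]
|BD| ∈ [14, 34]
|AD| ∈ [11, 37]

|AD| ∈ [11, 37]  (≈ [11.0000, 37.0000])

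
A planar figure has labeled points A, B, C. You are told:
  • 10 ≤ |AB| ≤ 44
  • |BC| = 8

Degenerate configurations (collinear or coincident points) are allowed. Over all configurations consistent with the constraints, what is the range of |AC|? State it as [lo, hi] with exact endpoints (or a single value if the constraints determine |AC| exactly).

|AC| ∈ [2, 52]  (≈ [2.0000, 52.0000])

|AB| ∈ [10, 44]
|BC| ∈ {8}
|AC| ∈ [2, 52]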